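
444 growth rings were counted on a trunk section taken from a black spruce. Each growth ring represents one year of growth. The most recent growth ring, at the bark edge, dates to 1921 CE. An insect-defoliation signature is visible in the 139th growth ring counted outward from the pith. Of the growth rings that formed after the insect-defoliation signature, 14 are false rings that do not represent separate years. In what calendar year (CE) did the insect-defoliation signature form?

Between growth ring 139 and the bark edge there are 444 − 139 = 305 growth rings.
Excluding 14 false growth rings: 305 − 14 = 291.
1921 − 291 = 1630 CE.

1630 CE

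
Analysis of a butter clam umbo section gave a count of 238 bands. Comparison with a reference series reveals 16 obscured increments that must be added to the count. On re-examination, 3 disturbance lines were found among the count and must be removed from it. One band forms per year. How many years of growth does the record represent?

After corrections the count is 238 − 3 + 16 = 251 bands.
One band per year makes the duration 251 years.

251 yr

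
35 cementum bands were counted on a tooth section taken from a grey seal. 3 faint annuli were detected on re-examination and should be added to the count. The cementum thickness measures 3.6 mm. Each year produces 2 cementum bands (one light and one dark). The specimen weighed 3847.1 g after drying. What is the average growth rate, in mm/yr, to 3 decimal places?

Adjusted count: 35 + 3 = 38 cementum bands.
38 cementum bands at 2 per year is 38 / 2 = 19 years.
Mean rate = 3.6 mm / 19 years ≈ 0.189 mm/yr.

0.189 mm/yr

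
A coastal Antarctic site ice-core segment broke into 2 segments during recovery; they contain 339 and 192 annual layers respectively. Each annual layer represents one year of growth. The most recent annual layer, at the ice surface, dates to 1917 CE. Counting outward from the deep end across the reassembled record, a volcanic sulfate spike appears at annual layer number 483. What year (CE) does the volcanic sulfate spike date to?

Total annual layers = 339 + 192 = 531.
531 − 483 = 48 annual layers lie beyond the volcanic sulfate spike toward the ice surface.
1917 − 48 = 1869 CE.

1869 CE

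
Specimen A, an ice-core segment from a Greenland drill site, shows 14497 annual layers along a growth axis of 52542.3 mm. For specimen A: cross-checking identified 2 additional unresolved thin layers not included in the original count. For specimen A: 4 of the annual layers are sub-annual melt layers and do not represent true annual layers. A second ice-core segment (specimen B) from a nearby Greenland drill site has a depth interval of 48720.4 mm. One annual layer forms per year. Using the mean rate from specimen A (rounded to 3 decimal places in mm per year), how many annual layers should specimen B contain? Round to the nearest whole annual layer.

Specimen A: correcting the raw count gives 14497 − 4 + 2 = 14495 true annual layers.
A: 52542.3 mm over 14495 years gives 52542.3 / 14495 ≈ 3.625 mm/yr.
For B, 48720.4 / 3.625 = 13440.11 years ≈ 13440 annual layers.

13440 annual layers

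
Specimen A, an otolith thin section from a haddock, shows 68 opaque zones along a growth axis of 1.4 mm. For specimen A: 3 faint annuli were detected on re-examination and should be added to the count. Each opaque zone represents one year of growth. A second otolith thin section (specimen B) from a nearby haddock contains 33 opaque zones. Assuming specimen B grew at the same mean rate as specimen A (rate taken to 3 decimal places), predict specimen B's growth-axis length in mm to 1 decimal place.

Specimen A: correcting the raw count gives 68 + 3 = 71 true opaque zones.
A: Extension rate ≈ 1.4 / 71 = 0.020 mm per year.
Length of B = 0.020 × 33 = 0.7 mm.

0.7 mm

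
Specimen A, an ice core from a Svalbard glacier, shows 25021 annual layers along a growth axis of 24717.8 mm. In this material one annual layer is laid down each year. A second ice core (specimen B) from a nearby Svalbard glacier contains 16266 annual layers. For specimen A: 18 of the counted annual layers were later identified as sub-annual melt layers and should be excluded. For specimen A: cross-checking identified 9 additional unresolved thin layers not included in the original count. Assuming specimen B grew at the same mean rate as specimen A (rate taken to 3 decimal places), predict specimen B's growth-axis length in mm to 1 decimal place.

Specimen A: correcting the raw count gives 25021 − 18 + 9 = 25012 true annual layers.
A: 24717.8 mm over 25012 years gives 24717.8 / 25012 ≈ 0.988 mm per year.
Length of B = 0.988 × 16266 = 16070.8 mm.

16070.8 mm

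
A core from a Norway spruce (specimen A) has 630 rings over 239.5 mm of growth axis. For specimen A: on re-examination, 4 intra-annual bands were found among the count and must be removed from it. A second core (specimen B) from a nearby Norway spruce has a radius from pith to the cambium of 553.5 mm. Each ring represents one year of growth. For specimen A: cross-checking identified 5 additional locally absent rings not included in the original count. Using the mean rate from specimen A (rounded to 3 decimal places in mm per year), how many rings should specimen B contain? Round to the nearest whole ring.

Specimen A: correcting the raw count gives 630 − 4 + 5 = 631 true rings.
A: Mean rate = 239.5 mm / 631 years ≈ 0.380 mm/year.
Specimen B: 553.5 mm / 0.380 mm per year = 1456.58 years ≈ 1457 rings.

1457 rings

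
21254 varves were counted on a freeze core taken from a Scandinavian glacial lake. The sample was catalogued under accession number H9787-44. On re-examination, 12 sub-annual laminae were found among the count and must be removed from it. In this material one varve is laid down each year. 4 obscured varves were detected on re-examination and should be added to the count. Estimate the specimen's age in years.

21246 years

Correcting the raw count gives 21254 − 12 + 4 = 21246 true varves.
With a one-to-one varve periodicity this is 21246 years.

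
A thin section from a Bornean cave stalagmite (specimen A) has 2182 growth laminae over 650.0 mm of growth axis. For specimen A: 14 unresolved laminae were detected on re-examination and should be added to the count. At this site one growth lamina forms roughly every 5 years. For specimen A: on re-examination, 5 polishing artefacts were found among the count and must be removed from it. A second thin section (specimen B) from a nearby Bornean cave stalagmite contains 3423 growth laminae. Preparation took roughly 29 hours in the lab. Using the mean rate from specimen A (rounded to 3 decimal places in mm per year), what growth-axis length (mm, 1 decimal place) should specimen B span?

1009.8 mm

Specimen A: correcting the raw count gives 2182 − 5 + 14 = 2191 true growth laminae.
Specimen A: 2191 growth laminae at 5 years each span 2191 × 5 = 10955 years.
A: 650.0 mm over 10955 years gives 650.0 / 10955 ≈ 0.059 mm/yr.
Specimen B: multiplying by 5 years per growth lamina: 3423 × 5 = 17115 years. Length of B = 0.059 × 17115 = 1009.8 mm.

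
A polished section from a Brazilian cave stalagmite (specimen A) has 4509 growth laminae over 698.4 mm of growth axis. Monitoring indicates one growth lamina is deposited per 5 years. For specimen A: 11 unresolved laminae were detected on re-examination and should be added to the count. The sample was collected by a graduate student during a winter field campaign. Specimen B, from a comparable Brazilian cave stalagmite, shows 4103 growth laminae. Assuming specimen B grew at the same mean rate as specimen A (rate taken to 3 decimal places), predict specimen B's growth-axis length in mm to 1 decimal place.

Specimen A: true growth lamina count = 4509 + 11 = 4520.
Specimen A: 4520 growth laminae at 5 years each span 4520 × 5 = 22600 years.
A: 698.4 mm over 22600 years gives 698.4 / 22600 ≈ 0.031 mm per year.
Specimen B: multiplying by 5 years per growth lamina: 4103 × 5 = 20515 years. Length of B = 0.031 × 20515 = 636.0 mm.

636.0 mm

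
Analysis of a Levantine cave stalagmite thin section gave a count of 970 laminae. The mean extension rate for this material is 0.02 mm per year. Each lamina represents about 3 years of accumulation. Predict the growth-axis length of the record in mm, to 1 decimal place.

58.2 mm

Multiplying by 3 years per lamina: 970 × 3 = 2910 years.
2910 years at 0.02 mm/year gives 0.02 × 2910 = 58.2 mm.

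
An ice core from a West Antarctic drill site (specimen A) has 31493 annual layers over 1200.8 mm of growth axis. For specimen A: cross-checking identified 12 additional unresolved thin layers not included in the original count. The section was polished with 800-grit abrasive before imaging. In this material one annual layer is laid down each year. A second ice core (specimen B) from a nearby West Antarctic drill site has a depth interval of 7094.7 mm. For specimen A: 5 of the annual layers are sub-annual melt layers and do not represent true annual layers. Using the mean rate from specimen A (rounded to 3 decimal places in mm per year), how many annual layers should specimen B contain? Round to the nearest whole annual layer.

Specimen A: true annual layer count = 31493 − 5 + 12 = 31500.
A: Extension rate ≈ 1200.8 / 31500 = 0.038 mm per year.
B spans 7094.7 / 0.038 = 186702.63 years ≈ 186703 annual layers.

186703 annual layers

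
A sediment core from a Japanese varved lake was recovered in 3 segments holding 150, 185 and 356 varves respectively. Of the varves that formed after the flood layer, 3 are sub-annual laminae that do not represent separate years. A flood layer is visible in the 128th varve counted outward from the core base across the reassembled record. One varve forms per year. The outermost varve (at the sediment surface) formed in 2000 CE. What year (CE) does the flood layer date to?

1440 CE

Total varves = 150 + 185 + 356 = 691.
The flood layer sits at varve 128 from the core base, so 691 − 128 = 563 varves formed after it.
Excluding 3 false varves: 563 − 3 = 560.
2000 − 560 = 1440 CE.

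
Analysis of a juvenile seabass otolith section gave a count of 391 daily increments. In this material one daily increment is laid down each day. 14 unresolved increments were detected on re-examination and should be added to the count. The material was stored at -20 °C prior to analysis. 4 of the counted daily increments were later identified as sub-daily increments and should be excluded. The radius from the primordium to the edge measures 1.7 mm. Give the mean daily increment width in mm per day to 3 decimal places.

Adjusted count: 391 − 4 + 14 = 401 daily increments.
Mean rate = 1.7 mm / 401 days ≈ 0.004 mm per day.

0.004 mm per day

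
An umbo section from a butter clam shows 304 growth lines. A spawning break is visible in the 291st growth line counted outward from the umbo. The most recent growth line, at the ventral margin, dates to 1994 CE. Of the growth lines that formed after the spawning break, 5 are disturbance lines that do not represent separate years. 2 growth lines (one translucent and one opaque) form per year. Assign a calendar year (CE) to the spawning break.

1990 CE

Between growth line 291 and the ventral margin there are 304 − 291 = 13 growth lines.
13 − 5 false = 8 true growth lines after the spawning break.
With 2 growth lines per year, 8 / 2 = 4 years.
The growth line at the ventral margin is 1994 CE, so the spawning break dates to 1994 − 4 = 1990 CE.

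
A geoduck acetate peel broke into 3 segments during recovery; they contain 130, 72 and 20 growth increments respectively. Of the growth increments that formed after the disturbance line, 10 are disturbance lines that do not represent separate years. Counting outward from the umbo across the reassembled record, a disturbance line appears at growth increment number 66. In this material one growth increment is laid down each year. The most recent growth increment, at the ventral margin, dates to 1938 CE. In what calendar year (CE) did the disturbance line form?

1792 CE

Total growth increments = 130 + 72 + 20 = 222.
Between growth increment 66 and the ventral margin there are 222 − 66 = 156 growth increments.
Excluding 10 false growth increments: 156 − 10 = 146.
Counting back 146 years from 1938 CE places the disturbance line in 1938 − 146 = 1792 CE.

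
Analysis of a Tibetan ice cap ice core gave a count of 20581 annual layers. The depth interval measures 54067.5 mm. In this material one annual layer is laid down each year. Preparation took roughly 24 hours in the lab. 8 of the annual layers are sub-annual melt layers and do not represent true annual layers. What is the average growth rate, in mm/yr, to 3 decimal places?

2.628 mm/yr

Adjusted count: 20581 − 8 = 20573 annual layers.
Extension rate ≈ 54067.5 / 20573 = 2.628 mm/yr.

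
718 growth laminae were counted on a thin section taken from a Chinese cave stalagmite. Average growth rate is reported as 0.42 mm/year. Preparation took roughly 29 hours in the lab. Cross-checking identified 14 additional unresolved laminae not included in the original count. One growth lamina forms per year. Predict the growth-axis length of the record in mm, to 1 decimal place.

307.4 mm

True growth lamina count = 718 + 14 = 732.
732 years at 0.42 mm/year gives 0.42 × 732 = 307.4 mm.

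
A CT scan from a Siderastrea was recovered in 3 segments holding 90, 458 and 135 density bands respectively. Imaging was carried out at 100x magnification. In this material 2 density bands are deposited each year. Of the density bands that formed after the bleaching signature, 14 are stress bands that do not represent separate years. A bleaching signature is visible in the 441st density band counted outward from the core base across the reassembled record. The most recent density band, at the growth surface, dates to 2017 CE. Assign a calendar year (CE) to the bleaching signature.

1903 CE

Total density bands = 90 + 458 + 135 = 683.
The bleaching signature sits at density band 441 from the core base, so 683 − 441 = 242 density bands formed after it.
Removing the 14 false density bands leaves 242 − 14 = 228 true density bands beyond the bleaching signature.
Dividing by 2 density bands per year: 228 / 2 = 114 years.
Counting back 114 years from 2017 CE places the bleaching signature in 2017 − 114 = 1903 CE.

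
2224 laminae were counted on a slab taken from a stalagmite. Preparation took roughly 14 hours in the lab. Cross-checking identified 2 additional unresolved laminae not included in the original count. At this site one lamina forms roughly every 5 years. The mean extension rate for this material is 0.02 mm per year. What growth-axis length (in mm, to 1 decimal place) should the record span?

222.6 mm

Adjusted count: 2224 + 2 = 2226 laminae.
Multiplying by 5 years per lamina: 2226 × 5 = 11130 years.
Predicted length = 0.02 mm/year × 11130 years = 222.6 mm.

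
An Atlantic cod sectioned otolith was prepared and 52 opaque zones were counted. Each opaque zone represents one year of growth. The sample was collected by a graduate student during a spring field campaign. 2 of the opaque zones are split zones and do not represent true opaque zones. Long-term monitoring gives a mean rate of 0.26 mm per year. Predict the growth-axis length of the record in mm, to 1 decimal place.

13.0 mm

After corrections the count is 52 − 2 = 50 opaque zones.
Length ≈ 0.26 × 50 = 13.0 mm.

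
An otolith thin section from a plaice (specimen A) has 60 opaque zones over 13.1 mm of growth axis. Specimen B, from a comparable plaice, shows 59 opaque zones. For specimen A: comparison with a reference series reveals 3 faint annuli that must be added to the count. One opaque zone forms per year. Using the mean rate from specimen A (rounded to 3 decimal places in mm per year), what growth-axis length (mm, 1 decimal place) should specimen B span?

12.3 mm

Specimen A: true opaque zone count = 60 + 3 = 63.
A: 13.1 mm over 63 years gives 13.1 / 63 ≈ 0.208 mm/yr.
For B, 0.208 mm/year × 59 years = 12.3 mm.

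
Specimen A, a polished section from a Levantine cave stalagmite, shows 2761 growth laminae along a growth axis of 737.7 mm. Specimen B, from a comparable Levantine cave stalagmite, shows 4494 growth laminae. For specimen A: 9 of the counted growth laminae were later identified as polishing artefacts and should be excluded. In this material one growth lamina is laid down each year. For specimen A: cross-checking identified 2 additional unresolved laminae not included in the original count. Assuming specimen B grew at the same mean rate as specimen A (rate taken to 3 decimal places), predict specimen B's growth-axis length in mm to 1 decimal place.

Specimen A: correcting the raw count gives 2761 − 9 + 2 = 2754 true growth laminae.
A: 737.7 mm over 2754 years gives 737.7 / 2754 ≈ 0.268 mm/year.
For B, 0.268 mm/year × 4494 years = 1204.4 mm.

1204.4 mm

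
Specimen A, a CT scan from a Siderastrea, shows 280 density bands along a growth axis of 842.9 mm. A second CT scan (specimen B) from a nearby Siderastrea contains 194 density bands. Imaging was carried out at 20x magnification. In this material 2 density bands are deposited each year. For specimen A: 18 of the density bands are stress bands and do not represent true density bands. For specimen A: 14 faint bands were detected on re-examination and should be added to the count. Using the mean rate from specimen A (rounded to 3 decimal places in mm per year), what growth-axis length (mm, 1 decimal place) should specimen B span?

592.5 mm

Specimen A: adjusted count: 280 − 18 + 14 = 276 density bands.
Specimen A: 276 density bands at 2 per year is 276 / 2 = 138 years.
A: 842.9 mm over 138 years gives 842.9 / 138 ≈ 6.108 mm per year.
Specimen B: dividing by 2 density bands per year: 194 / 2 = 97 years. B's length ≈ 6.108 × 97 = 592.5 mm.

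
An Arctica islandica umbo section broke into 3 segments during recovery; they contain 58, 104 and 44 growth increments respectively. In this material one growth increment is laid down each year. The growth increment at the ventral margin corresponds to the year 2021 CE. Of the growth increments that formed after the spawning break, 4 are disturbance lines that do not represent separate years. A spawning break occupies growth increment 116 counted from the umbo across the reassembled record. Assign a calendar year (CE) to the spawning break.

Total growth increments = 58 + 104 + 44 = 206.
Between growth increment 116 and the ventral margin there are 206 − 116 = 90 growth increments.
90 − 4 false = 86 true growth increments after the spawning break.
Counting back 86 years from 2021 CE places the spawning break in 2021 − 86 = 1935 CE.

1935 CE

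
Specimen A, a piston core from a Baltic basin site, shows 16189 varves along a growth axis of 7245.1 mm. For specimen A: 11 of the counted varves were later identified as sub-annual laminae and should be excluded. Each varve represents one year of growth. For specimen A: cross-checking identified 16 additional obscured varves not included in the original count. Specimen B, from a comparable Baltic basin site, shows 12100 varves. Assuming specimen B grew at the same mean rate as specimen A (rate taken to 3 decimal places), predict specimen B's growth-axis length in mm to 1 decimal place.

Specimen A: after corrections the count is 16189 − 11 + 16 = 16194 varves.
A: 7245.1 mm over 16194 years gives 7245.1 / 16194 ≈ 0.447 mm per year.
B's length ≈ 0.447 × 12100 = 5408.7 mm.

5408.7 mm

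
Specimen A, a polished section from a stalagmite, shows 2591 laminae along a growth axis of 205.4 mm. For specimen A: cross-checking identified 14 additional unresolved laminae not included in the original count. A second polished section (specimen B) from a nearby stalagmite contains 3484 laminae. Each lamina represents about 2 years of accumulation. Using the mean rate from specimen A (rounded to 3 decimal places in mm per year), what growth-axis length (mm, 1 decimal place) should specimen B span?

271.8 mm

Specimen A: after corrections the count is 2591 + 14 = 2605 laminae.
Specimen A: at 2 years per lamina, 2605 × 2 = 5210 years.
A: Mean rate = 205.4 mm / 5210 years ≈ 0.039 mm per year.
Specimen B: at 2 years per lamina, 3484 × 2 = 6968 years. For B, 0.039 mm/year × 6968 years = 271.8 mm.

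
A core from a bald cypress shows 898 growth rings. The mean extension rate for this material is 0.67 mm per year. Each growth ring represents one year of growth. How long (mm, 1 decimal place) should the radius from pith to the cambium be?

601.7 mm

The record spans 898 years at 0.67 mm per year.
Length ≈ 0.67 × 898 = 601.7 mm.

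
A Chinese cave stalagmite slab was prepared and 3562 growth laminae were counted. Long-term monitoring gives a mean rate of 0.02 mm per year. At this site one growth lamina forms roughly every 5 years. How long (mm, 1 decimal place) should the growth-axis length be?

356.2 mm

Multiplying by 5 years per growth lamina: 3562 × 5 = 17810 years.
17810 years at 0.02 mm/year gives 0.02 × 17810 = 356.2 mm.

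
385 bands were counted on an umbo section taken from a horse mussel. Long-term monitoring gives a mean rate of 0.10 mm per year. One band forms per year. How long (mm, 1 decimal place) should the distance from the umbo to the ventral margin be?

385 years of growth are recorded.
Length ≈ 0.10 × 385 = 38.5 mm.

38.5 mm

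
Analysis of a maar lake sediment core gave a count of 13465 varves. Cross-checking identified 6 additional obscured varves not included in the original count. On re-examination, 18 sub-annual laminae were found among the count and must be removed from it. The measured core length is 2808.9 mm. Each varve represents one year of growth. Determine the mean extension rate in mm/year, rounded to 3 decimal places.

Correcting the raw count gives 13465 − 18 + 6 = 13453 true varves.
2808.9 mm over 13453 years gives 2808.9 / 13453 ≈ 0.209 mm/year.

0.209 mm/year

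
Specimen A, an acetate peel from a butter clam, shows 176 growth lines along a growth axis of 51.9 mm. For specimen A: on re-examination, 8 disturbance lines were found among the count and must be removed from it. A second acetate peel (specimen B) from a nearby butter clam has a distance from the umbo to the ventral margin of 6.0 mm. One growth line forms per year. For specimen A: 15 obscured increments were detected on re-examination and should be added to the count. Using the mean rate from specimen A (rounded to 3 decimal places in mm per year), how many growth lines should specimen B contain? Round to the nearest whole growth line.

Specimen A: true growth line count = 176 − 8 + 15 = 183.
A: 51.9 mm over 183 years gives 51.9 / 183 ≈ 0.284 mm/yr.
B spans 6.0 / 0.284 = 21.13 years ≈ 21 growth lines.

21 growth lines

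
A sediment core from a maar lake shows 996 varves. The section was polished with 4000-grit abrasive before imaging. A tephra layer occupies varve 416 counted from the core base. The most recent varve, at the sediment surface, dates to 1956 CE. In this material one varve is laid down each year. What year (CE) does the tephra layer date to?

996 − 416 = 580 varves lie beyond the tephra layer toward the sediment surface.
Counting back 580 years from 1956 CE places the tephra layer in 1956 − 580 = 1376 CE.

1376 CE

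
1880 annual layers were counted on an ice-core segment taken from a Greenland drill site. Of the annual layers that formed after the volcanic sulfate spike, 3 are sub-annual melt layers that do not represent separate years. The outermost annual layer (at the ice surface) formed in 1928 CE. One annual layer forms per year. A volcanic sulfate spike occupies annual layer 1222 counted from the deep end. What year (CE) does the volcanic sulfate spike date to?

1273 CE

The volcanic sulfate spike sits at annual layer 1222 from the deep end, so 1880 − 1222 = 658 annual layers formed after it.
658 − 3 false = 655 true annual layers after the volcanic sulfate spike.
1928 − 655 = 1273 CE.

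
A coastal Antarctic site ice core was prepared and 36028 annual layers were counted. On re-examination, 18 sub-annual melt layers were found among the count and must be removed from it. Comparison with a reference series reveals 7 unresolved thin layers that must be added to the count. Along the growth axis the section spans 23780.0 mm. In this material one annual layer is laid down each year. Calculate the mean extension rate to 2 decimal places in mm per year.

True annual layer count = 36028 − 18 + 7 = 36017.
Mean rate = 23780.0 mm / 36017 years ≈ 0.66 mm per year.

0.66 mm per year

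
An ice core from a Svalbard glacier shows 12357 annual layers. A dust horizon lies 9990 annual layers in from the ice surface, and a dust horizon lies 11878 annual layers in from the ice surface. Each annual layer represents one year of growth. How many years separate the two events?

11878 − 9990 = 1888 annual layers lie between the two events.
One annual layer per year makes the interval 1888 years.

1888 yr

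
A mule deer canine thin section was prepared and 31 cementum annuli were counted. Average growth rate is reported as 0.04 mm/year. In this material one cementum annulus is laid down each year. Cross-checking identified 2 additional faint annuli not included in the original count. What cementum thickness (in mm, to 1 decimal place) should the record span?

1.3 mm

After corrections the count is 31 + 2 = 33 cementum annuli.
Predicted length = 0.04 mm/year × 33 years = 1.3 mm.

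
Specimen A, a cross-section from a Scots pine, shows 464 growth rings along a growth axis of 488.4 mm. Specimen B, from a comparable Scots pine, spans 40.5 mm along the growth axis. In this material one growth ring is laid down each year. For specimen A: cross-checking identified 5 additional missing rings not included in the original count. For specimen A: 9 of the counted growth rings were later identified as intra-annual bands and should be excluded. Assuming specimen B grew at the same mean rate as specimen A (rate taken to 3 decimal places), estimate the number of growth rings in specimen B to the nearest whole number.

Specimen A: adjusted count: 464 − 9 + 5 = 460 growth rings.
A: 488.4 mm over 460 years gives 488.4 / 460 ≈ 1.062 mm per year.
B spans 40.5 / 1.062 = 38.14 years ≈ 38 growth rings.

38 growth rings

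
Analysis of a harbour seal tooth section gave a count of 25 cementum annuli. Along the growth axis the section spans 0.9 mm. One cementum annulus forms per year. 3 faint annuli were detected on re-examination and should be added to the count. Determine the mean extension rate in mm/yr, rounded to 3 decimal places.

0.032 mm/yr

Correcting the raw count gives 25 + 3 = 28 true cementum annuli.
Mean rate = 0.9 mm / 28 years ≈ 0.032 mm/yr.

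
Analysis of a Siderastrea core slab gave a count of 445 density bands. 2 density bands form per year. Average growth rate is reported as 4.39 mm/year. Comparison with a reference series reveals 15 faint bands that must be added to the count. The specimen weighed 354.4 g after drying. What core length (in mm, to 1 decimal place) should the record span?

1009.7 mm

True density band count = 445 + 15 = 460.
With 2 density bands per year, 460 / 2 = 230 years.
Predicted length = 4.39 mm/year × 230 years = 1009.7 mm.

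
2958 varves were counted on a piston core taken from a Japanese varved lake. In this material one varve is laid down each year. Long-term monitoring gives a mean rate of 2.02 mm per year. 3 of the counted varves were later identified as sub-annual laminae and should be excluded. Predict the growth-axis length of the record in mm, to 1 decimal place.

True varve count = 2958 − 3 = 2955.
Length ≈ 2.02 × 2955 = 5969.1 mm.

5969.1 mm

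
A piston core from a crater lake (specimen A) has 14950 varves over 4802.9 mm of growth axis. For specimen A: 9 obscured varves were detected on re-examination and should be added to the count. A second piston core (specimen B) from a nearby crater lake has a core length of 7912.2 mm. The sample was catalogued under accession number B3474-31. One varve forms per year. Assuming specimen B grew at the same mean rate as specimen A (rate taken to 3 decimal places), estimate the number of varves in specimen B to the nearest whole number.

Specimen A: adjusted count: 14950 + 9 = 14959 varves.
A: Extension rate ≈ 4802.9 / 14959 = 0.321 mm per year.
Specimen B: 7912.2 mm / 0.321 mm per year = 24648.60 years ≈ 24649 varves.

24649 varves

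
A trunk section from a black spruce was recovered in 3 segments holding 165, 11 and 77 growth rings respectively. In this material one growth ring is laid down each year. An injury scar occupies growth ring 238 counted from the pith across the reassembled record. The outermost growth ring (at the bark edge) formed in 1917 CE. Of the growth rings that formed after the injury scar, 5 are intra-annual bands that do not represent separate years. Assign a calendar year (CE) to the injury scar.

1907 CE

Total growth rings = 165 + 11 + 77 = 253.
Between growth ring 238 and the bark edge there are 253 − 238 = 15 growth rings.
15 − 5 false = 10 true growth rings after the injury scar.
The growth ring at the bark edge is 1917 CE, so the injury scar dates to 1917 − 10 = 1907 CE.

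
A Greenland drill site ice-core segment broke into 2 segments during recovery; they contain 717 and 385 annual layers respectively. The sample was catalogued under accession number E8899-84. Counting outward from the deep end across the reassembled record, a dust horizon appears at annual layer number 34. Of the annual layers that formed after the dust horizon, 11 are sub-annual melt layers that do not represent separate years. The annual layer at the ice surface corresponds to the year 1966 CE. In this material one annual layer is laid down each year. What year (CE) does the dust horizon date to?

909 CE

Total annual layers = 717 + 385 = 1102.
1102 − 34 = 1068 annual layers lie beyond the dust horizon toward the ice surface.
Removing the 11 false annual layers leaves 1068 − 11 = 1057 true annual layers beyond the dust horizon.
Counting back 1057 years from 1966 CE places the dust horizon in 1966 − 1057 = 909 CE.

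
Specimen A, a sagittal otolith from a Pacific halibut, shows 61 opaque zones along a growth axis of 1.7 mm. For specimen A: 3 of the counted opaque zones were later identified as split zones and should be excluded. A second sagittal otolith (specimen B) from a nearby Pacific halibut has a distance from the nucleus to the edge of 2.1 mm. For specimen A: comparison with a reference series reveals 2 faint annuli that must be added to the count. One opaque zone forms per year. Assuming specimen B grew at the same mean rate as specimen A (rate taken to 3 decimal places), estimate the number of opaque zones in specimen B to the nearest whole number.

75 opaque zones

Specimen A: true opaque zone count = 61 − 3 + 2 = 60.
A: Extension rate ≈ 1.7 / 60 = 0.028 mm per year.
B spans 2.1 / 0.028 = 75.00 years ≈ 75 opaque zones.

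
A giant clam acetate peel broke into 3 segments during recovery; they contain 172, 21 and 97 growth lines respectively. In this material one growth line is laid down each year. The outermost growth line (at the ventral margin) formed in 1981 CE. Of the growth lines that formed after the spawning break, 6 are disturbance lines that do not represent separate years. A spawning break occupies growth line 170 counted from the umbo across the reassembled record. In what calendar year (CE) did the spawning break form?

1867 CE

Total growth lines = 172 + 21 + 97 = 290.
290 − 170 = 120 growth lines lie beyond the spawning break toward the ventral margin.
120 − 6 false = 114 true growth lines after the spawning break.
The growth line at the ventral margin is 1981 CE, so the spawning break dates to 1981 − 114 = 1867 CE.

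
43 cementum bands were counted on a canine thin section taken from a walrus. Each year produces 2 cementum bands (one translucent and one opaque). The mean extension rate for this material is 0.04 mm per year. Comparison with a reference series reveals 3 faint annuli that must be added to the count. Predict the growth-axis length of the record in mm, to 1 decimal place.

Correcting the raw count gives 43 + 3 = 46 true cementum bands.
46 cementum bands at 2 per year is 46 / 2 = 23 years.
Predicted length = 0.04 mm/year × 23 years = 0.9 mm.

0.9 mm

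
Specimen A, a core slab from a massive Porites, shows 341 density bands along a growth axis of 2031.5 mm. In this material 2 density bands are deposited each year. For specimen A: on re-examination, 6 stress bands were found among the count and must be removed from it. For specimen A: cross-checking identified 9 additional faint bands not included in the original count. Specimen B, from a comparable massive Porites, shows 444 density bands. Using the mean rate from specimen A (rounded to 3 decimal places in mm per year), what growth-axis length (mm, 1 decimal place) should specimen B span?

Specimen A: correcting the raw count gives 341 − 6 + 9 = 344 true density bands.
Specimen A: dividing by 2 density bands per year: 344 / 2 = 172 years.
A: Extension rate ≈ 2031.5 / 172 = 11.811 mm per year.
Specimen B: 444 density bands at 2 per year is 444 / 2 = 222 years. For B, 11.811 mm/year × 222 years = 2622.0 mm.

2622.0 mm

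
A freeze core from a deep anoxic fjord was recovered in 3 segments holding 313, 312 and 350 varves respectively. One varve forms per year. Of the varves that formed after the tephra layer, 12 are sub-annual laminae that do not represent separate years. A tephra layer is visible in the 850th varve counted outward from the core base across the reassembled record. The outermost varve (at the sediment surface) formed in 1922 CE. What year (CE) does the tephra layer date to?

1809 CE

Total varves = 313 + 312 + 350 = 975.
975 − 850 = 125 varves lie beyond the tephra layer toward the sediment surface.
Removing the 12 false varves leaves 125 − 12 = 113 true varves beyond the tephra layer.
The varve at the sediment surface is 1922 CE, so the tephra layer dates to 1922 − 113 = 1809 CE.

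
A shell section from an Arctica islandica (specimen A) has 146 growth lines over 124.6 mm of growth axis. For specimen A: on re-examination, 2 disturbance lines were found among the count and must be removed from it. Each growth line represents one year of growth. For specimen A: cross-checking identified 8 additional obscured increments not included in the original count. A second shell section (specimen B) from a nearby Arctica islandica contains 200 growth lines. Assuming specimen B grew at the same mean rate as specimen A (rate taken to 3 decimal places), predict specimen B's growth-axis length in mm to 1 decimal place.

Specimen A: after corrections the count is 146 − 2 + 8 = 152 growth lines.
A: Mean rate = 124.6 mm / 152 years ≈ 0.820 mm per year.
B's length ≈ 0.820 × 200 = 164.0 mm.

164.0 mm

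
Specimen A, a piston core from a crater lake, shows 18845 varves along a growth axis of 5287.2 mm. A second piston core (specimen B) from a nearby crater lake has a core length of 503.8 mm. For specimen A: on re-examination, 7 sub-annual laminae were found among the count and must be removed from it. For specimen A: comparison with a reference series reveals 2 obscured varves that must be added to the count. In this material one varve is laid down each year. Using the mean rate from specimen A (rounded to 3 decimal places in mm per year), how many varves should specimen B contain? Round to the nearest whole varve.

Specimen A: correcting the raw count gives 18845 − 7 + 2 = 18840 true varves.
A: 5287.2 mm over 18840 years gives 5287.2 / 18840 ≈ 0.281 mm/yr.
B spans 503.8 / 0.281 = 1792.88 years ≈ 1793 varves.

1793 varves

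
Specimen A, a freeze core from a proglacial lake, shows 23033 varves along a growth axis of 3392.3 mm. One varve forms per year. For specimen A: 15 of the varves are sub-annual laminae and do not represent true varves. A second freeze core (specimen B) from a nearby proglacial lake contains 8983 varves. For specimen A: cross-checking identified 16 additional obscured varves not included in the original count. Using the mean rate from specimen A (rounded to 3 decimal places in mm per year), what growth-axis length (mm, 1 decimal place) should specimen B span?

Specimen A: adjusted count: 23033 − 15 + 16 = 23034 varves.
A: Mean rate = 3392.3 mm / 23034 years ≈ 0.147 mm/year.
Length of B = 0.147 × 8983 = 1320.5 mm.

1320.5 mm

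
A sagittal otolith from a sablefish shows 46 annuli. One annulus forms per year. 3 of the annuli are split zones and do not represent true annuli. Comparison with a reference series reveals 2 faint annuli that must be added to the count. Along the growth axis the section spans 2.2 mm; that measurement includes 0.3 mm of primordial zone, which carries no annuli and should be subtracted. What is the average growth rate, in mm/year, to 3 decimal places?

True annulus count = 46 − 3 + 2 = 45.
Removing the 0.3 mm offcut leaves 2.2 − 0.3 = 1.9 mm.
Extension rate ≈ 1.9 / 45 = 0.042 mm/year.

0.042 mm/year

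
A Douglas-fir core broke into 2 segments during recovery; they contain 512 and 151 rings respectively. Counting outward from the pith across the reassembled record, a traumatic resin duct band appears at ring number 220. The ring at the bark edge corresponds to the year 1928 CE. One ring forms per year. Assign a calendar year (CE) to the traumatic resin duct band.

1485 CE

Total rings = 512 + 151 = 663.
The traumatic resin duct band sits at ring 220 from the pith, so 663 − 220 = 443 rings formed after it.
The ring at the bark edge is 1928 CE, so the traumatic resin duct band dates to 1928 − 443 = 1485 CE.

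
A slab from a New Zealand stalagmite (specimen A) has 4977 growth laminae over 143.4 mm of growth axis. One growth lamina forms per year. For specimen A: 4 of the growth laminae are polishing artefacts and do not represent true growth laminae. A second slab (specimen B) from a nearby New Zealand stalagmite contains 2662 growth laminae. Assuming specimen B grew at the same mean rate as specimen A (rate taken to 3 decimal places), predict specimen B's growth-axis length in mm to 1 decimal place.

77.2 mm

Specimen A: adjusted count: 4977 − 4 = 4973 growth laminae.
A: Mean rate = 143.4 mm / 4973 years ≈ 0.029 mm/year.
B's length ≈ 0.029 × 2662 = 77.2 mm.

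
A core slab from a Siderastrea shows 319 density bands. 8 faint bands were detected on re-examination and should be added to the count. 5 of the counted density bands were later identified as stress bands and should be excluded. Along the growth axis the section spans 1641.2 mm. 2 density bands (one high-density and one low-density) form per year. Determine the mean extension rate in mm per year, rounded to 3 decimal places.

Correcting the raw count gives 319 − 5 + 8 = 322 true density bands.
322 density bands at 2 per year is 322 / 2 = 161 years.
1641.2 mm over 161 years gives 1641.2 / 161 ≈ 10.194 mm per year.

10.194 mm per year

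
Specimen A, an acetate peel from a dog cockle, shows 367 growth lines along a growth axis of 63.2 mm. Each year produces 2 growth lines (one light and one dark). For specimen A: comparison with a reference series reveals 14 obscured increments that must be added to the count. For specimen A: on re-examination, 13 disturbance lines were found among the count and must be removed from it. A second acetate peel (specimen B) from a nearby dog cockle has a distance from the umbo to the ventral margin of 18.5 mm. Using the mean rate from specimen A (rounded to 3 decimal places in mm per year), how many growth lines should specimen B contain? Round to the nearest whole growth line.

Specimen A: correcting the raw count gives 367 − 13 + 14 = 368 true growth lines.
Specimen A: 368 growth lines at 2 per year is 368 / 2 = 184 years.
A: 63.2 mm over 184 years gives 63.2 / 184 ≈ 0.343 mm/yr.
For B, 18.5 / 0.343 = 53.94 years; at 2 growth lines per year that is 53.94 × 2 ≈ 108 growth lines.

108 growth lines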